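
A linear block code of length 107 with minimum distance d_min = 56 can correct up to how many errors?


Correction capability = floor((d-1)/2) = floor((56-1)/2) = 27

27 errors


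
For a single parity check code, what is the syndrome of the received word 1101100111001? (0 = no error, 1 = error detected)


Syndrome = XOR of all bits = 1 XOR 1 XOR 0 XOR 1 XOR 1 XOR 0 XOR 0 XOR 1 XOR 1 XOR 1 XOR 0 XOR 0 XOR 1 = 0

0


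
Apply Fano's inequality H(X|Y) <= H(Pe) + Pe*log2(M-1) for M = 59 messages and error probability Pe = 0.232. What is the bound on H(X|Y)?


H(Pe) = -Pe*log2(Pe) - (1-Pe)*log2(1-Pe) = -0.232*log2(0.232) - 0.768*log2(0.768) = 0.489010 + 0.292471 = 0.7815. Pe*log2(M-1) = 0.232*log2(58) = 1.359052. Bound = H(Pe) + Pe*log2(M-1) = 0.489010 + 0.292471 + 1.359052 = 2.1405

2.1405 bits


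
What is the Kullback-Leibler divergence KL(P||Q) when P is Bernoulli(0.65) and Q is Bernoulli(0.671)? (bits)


KL = p*log2(p/q) + (1-p)*log2((1-p)/(1-q)) = 0.65*log2(0.65/0.671) + 0.35*log2(0.35/0.329) = 0.0014

0.0014 bits


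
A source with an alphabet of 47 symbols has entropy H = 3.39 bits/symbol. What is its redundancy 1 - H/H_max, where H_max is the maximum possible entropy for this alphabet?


H_max = log2(K) = log2(47) = 5.5546 bits/symbol. Redundancy = 1 - H/H_max = 1 - 3.39/5.5546 = 1 - 0.6103 = 0.3897

0.3897


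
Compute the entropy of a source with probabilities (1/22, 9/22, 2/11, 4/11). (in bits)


H = -sum(p_i * log2(p_i)). Terms: -(1/22)*log2(1/22) = 0.202701; -(9/22)*log2(9/22) = 0.527525; -(2/11)*log2(2/11) = 0.447169; -(4/11)*log2(4/11) = 0.530702. H = 0.202701 + 0.527525 + 0.447169 + 0.530702 = 1.7081

1.7081 bits


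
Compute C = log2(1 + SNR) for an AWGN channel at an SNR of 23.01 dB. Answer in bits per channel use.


SNR_linear = 10^(23.01/10) = 199.9862; C = log2(1 + SNR_linear) = log2(1 + 199.9862) = 7.651

7.651 bits/channel use


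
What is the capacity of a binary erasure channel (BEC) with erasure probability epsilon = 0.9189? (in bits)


C = 1 - epsilon = 1 - 0.9189 = 0.0811

0.0811 bits


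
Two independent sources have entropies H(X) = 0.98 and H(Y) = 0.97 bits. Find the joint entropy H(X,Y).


For independent variables, H(X,Y) = H(X) + H(Y) = 0.98 + 0.97 = 1.95

1.95 bits


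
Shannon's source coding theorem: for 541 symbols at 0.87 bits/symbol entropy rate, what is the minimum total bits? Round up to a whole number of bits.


Minimum bits >= n * H = 541 * 0.87 = 470.67, rounded up to a whole number of bits = 471

471 bits


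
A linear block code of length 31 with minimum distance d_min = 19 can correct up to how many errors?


Correction capability = floor((d-1)/2) = floor((19-1)/2) = 9

9 errors


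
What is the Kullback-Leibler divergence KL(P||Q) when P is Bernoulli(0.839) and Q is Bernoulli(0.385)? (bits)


KL = p*log2(p/q) + (1-p)*log2((1-p)/(1-q)) = 0.839*log2(0.839/0.385) + 0.161*log2(0.161/0.615) = 0.6316

0.6316 bits


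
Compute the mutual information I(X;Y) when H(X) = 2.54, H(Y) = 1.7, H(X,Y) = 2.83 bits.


I(X;Y) = H(X) + H(Y) - H(X,Y) = 2.54 + 1.7 - 2.83 = 1.41

1.41 bits


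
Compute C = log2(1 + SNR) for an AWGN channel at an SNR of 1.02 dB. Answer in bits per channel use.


SNR_linear = 10^(1.02/10) = 1.2647; C = log2(1 + SNR_linear) = log2(1 + 1.2647) = 1.1793

1.1793 bits/channel use


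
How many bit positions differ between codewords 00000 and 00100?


Count differing positions: . . ^ . . = 1 differences

1


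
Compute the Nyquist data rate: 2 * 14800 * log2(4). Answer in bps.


Rate = 2 * B * log2(M) = 2 * 14800 * 2.0 = 59200.0

59200.0 bps


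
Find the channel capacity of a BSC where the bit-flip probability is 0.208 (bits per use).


H(p) = -p*log2(p) - (1-p)*log2(1-p) = -0.208*log2(0.208) - 0.792*log2(0.792) = 0.471192 + 0.266451 = 0.7376. C = 1 - H(p) = 1 - 0.7376 = 0.2624

0.2624 bits


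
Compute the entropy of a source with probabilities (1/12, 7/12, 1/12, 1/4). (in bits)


H = -sum(p_i * log2(p_i)). Terms: -(1/12)*log2(1/12) = 0.298747; -(7/12)*log2(7/12) = 0.453604; -(1/12)*log2(1/12) = 0.298747; -(1/4)*log2(1/4) = 0.500000. H = 0.298747 + 0.453604 + 0.298747 + 0.500000 = 1.5511

1.5511 bits


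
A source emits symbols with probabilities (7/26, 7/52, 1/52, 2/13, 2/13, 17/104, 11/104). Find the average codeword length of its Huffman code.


Huffman construction (repeatedly merge the two least-probable nodes; each merge adds 1 bit to every symbol beneath it): 1/52 + 11/104 = 1/8; 1/8 + 7/52 = 27/104; 2/13 + 2/13 = 4/13; 17/104 + 27/104 = 11/26; 7/26 + 4/13 = 15/26; 11/26 + 15/26 = 1. Resulting codeword lengths (in the order the probabilities were given): (2, 3, 4, 3, 3, 2, 4). L_avg = sum(p_i * l_i) = 7/26*2 + 7/52*3 + 1/52*4 + 2/13*3 + 2/13*3 + 17/104*2 + 11/104*4 = 35/13 = 2.6923

2.6923 bits


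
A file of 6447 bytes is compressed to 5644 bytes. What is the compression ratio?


Ratio = original / compressed = 6447 / 5644 = 1.1423

1.1423


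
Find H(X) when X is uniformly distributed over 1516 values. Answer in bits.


H = log2(n) = log2(1516) = 10.5661

10.5661 bits


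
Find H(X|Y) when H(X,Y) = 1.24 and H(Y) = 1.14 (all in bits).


H(X|Y) = H(X,Y) - H(Y) = 1.24 - 1.14 = 0.1

0.1 bits


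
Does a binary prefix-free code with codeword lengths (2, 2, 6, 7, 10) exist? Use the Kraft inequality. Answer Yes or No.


Kraft sum = sum(2^(-l_i)) = 0.5244, need <= 1. Result: satisfied (a binary prefix-free code with these lengths exists)

Yes


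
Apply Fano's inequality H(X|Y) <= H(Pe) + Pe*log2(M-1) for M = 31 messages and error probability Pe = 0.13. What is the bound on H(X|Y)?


H(Pe) = -Pe*log2(Pe) - (1-Pe)*log2(1-Pe) = -0.13*log2(0.13) - 0.87*log2(0.87) = 0.382644 + 0.174794 = 0.5574. Pe*log2(M-1) = 0.13*log2(30) = 0.637896. Bound = H(Pe) + Pe*log2(M-1) = 0.382644 + 0.174794 + 0.637896 = 1.1953

1.1953 bits


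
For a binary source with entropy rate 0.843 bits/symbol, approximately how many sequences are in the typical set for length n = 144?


log2|A_typical| = nH = 144 * 0.843 = 121.392, so |A_typical| ~ 2^121.392 = 3.488e+36

3.488e+36


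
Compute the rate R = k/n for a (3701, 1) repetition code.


Rate = k/n = 1/3701

1/3701


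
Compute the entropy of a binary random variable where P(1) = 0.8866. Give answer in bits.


H = -p*log2(p) - (1-p)*log2(1-p). -0.8866*log2(0.8866) = 0.153953; -0.1134*log2(0.1134) = 0.356134. H = 0.153953 + 0.356134 = 0.5101

0.5101 bits


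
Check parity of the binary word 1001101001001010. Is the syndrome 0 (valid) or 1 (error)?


Syndrome = XOR of all bits = 1 XOR 0 XOR 0 XOR 1 XOR 1 XOR 0 XOR 1 XOR 0 XOR 0 XOR 1 XOR 0 XOR 0 XOR 1 XOR 0 XOR 1 XOR 0 = 1

1


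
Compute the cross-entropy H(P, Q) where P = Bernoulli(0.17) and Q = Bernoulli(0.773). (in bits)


H(P,Q) = -p*log2(q) - (1-p)*log2(1-q). -0.17*log2(0.773) = 0.063148; -0.83*log2(0.227) = 1.775566. H(P,Q) = 0.063148 + 1.775566 = 1.8387

1.8387 bits


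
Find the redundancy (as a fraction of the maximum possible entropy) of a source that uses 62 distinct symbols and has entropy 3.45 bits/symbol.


H_max = log2(K) = log2(62) = 5.9542 bits/symbol. Redundancy = 1 - H/H_max = 1 - 3.45/5.9542 = 1 - 0.5794 = 0.4206

0.4206


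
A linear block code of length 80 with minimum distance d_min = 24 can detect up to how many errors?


Detection capability = d_min - 1 = 24 - 1 = 23

23 errors


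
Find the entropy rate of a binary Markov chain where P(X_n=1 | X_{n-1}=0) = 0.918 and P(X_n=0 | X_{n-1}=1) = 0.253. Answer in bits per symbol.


Stationary distribution: pi_0 = p10/(p01+p10) = 0.2161, pi_1 = 0.7839. Entropy rate H' = pi_0*H(p01) + pi_1*H(p10) = 0.2161*0.4092 + 0.7839*0.816 = 0.7281

0.7281 bits/symbol


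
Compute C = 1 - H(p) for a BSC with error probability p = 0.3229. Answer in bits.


H(p) = -p*log2(p) - (1-p)*log2(1-p) = -0.3229*log2(0.3229) - 0.6771*log2(0.6771) = 0.526598 + 0.380909 = 0.9075. C = 1 - H(p) = 1 - 0.9075 = 0.0925

0.0925 bits


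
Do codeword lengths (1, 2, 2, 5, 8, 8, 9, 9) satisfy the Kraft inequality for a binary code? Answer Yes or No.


Kraft sum = sum(2^(-l_i)) = 1.043, need <= 1. Result: violated (a binary prefix-free code with these lengths cannot exist)

No


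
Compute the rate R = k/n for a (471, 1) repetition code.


Rate = k/n = 1/471

1/471


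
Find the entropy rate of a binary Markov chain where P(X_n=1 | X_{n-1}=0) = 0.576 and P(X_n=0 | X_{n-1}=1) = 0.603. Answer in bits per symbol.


Stationary distribution: pi_0 = p10/(p01+p10) = 0.5115, pi_1 = 0.4885. Entropy rate H' = pi_0*H(p01) + pi_1*H(p10) = 0.5115*0.9833 + 0.4885*0.9692 = 0.9764

0.9764 bits/symbol


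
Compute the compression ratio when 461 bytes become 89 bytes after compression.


Ratio = original / compressed = 461 / 89 = 5.1798

5.1798


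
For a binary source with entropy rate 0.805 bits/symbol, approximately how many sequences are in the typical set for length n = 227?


log2|A_typical| = nH = 227 * 0.805 = 182.735, so |A_typical| ~ 2^182.735 = 1.020e+55

1.020e+55


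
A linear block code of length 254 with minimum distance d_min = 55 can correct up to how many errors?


Correction capability = floor((d-1)/2) = floor((55-1)/2) = 27

27 errors


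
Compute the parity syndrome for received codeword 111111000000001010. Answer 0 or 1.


Syndrome = XOR of all bits = 1 XOR 1 XOR 1 XOR 1 XOR 1 XOR 1 XOR 0 XOR 0 XOR 0 XOR 0 XOR 0 XOR 0 XOR 0 XOR 0 XOR 1 XOR 0 XOR 1 XOR 0 = 0

0


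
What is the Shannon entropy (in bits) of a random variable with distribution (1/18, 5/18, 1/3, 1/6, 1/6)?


H = -sum(p_i * log2(p_i)). Terms: -(1/18)*log2(1/18) = 0.231663; -(5/18)*log2(5/18) = 0.513332; -(1/3)*log2(1/3) = 0.528321; -(1/6)*log2(1/6) = 0.430827; -(1/6)*log2(1/6) = 0.430827. H = 0.231663 + 0.513332 + 0.528321 + 0.430827 + 0.430827 = 2.135

2.135 bits


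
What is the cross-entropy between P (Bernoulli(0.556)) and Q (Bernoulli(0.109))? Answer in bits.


H(P,Q) = -p*log2(q) - (1-p)*log2(1-q). -0.556*log2(0.109) = 1.777866; -0.444*log2(0.891) = 0.073927. H(P,Q) = 1.777866 + 0.073927 = 1.8518

1.8518 bits


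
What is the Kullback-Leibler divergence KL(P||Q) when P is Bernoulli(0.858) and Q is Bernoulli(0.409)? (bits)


KL = p*log2(p/q) + (1-p)*log2((1-p)/(1-q)) = 0.858*log2(0.858/0.409) + 0.142*log2(0.142/0.591) = 0.625

0.625 bits


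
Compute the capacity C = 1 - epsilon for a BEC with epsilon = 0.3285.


C = 1 - epsilon = 1 - 0.3285 = 0.6715

0.6715 bits


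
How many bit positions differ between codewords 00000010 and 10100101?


Count differing positions: ^ . ^ . . ^ ^ ^ = 5 differences

5


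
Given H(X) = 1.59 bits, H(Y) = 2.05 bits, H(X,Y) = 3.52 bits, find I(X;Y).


I(X;Y) = H(X) + H(Y) - H(X,Y) = 1.59 + 2.05 - 3.52 = 0.12

0.12 bits


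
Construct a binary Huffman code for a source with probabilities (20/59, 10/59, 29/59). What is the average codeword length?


Huffman construction (repeatedly merge the two least-probable nodes; each merge adds 1 bit to every symbol beneath it): 10/59 + 20/59 = 30/59; 29/59 + 30/59 = 1. Resulting codeword lengths (in the order the probabilities were given): (2, 2, 1). L_avg = sum(p_i * l_i) = 20/59*2 + 10/59*2 + 29/59*1 = 89/59 = 1.5085

1.5085 bits


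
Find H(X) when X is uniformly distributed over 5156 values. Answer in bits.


H = log2(n) = log2(5156) = 12.332

12.332 bits


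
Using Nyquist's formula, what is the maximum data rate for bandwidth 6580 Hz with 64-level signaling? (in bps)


Rate = 2 * B * log2(M) = 2 * 6580 * 6.0 = 78960.0

78960.0 bps


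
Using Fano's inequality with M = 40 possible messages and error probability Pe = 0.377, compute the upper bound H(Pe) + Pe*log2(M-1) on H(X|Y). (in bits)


H(Pe) = -Pe*log2(Pe) - (1-Pe)*log2(1-Pe) = -0.377*log2(0.377) - 0.623*log2(0.623) = 0.530576 + 0.425320 = 0.9559. Pe*log2(M-1) = 0.377*log2(39) = 1.992597. Bound = H(Pe) + Pe*log2(M-1) = 0.530576 + 0.425320 + 1.992597 = 2.9485

2.9485 bits


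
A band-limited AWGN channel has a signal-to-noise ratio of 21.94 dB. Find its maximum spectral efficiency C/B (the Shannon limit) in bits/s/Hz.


SNR_linear = 10^(21.94/10) = 156.3148; C/B = log2(1 + SNR_linear) = log2(1 + 156.3148) = 7.2975

7.2975 bits/s/Hz


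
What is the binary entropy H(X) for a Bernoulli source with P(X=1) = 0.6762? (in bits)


H = -p*log2(p) - (1-p)*log2(1-p). -0.6762*log2(0.6762) = 0.381700; -0.3238*log2(0.3238) = 0.526766. H = 0.381700 + 0.526766 = 0.9085

0.9085 bits


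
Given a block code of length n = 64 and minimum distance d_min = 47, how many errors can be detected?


Detection capability = d_min - 1 = 47 - 1 = 46

46 errors


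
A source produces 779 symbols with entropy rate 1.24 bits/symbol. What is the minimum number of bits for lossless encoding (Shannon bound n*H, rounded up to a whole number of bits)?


Minimum bits >= n * H = 779 * 1.24 = 965.96, rounded up to a whole number of bits = 966

966 bits


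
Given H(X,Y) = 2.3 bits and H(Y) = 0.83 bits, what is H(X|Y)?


H(X|Y) = H(X,Y) - H(Y) = 2.3 - 0.83 = 1.47

1.47 bits


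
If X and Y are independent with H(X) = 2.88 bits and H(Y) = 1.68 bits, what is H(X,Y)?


For independent variables, H(X,Y) = H(X) + H(Y) = 2.88 + 1.68 = 4.56

4.56 bits


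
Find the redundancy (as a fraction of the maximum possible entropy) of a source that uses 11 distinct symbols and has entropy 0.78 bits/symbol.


H_max = log2(K) = log2(11) = 3.4594 bits/symbol. Redundancy = 1 - H/H_max = 1 - 0.78/3.4594 = 1 - 0.2255 = 0.7745

0.7745


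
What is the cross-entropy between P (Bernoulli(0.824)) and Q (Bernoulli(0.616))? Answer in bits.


H(P,Q) = -p*log2(q) - (1-p)*log2(1-q). -0.824*log2(0.616) = 0.575974; -0.176*log2(0.384) = 0.243025. H(P,Q) = 0.575974 + 0.243025 = 0.819

0.819 bits


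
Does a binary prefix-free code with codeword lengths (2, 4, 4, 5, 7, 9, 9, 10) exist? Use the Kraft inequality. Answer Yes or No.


Kraft sum = sum(2^(-l_i)) = 0.4189, need <= 1. Result: satisfied (a binary prefix-free code with these lengths exists)

Yes


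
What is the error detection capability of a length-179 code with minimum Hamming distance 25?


Detection capability = d_min - 1 = 25 - 1 = 24

24 errors


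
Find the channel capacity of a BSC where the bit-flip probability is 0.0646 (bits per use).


H(p) = -p*log2(p) - (1-p)*log2(1-p) = -0.0646*log2(0.0646) - 0.9354*log2(0.9354) = 0.255320 + 0.090121 = 0.3454. C = 1 - H(p) = 1 - 0.3454 = 0.6546

0.6546 bits


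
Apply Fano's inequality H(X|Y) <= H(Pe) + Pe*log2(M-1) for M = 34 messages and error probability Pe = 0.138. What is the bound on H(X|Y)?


H(Pe) = -Pe*log2(Pe) - (1-Pe)*log2(1-Pe) = -0.138*log2(0.138) - 0.862*log2(0.862) = 0.394302 + 0.184675 = 0.579. Pe*log2(M-1) = 0.138*log2(33) = 0.696126. Bound = H(Pe) + Pe*log2(M-1) = 0.394302 + 0.184675 + 0.696126 = 1.2751

1.2751 bits


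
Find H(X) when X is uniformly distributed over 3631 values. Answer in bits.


H = log2(n) = log2(3631) = 11.8262

11.8262 bits


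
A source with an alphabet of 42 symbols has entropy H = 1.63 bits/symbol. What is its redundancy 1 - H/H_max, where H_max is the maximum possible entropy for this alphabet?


H_max = log2(K) = log2(42) = 5.3923 bits/symbol. Redundancy = 1 - H/H_max = 1 - 1.63/5.3923 = 1 - 0.3023 = 0.6977

0.6977


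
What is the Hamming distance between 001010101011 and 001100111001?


Count differing positions: . . . ^ ^ . . ^ . . ^ . = 4 differences

4


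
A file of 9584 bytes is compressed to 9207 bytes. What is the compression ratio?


Ratio = original / compressed = 9584 / 9207 = 1.0409

1.0409


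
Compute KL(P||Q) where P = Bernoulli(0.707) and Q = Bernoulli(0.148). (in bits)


KL = p*log2(p/q) + (1-p)*log2((1-p)/(1-q)) = 0.707*log2(0.707/0.148) + 0.293*log2(0.293/0.852) = 1.1439

1.1439 bits


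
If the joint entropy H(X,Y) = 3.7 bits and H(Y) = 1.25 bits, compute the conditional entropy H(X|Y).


H(X|Y) = H(X,Y) - H(Y) = 3.7 - 1.25 = 2.45

2.45 bits


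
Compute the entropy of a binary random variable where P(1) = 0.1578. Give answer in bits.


H = -p*log2(p) - (1-p)*log2(1-p). -0.1578*log2(0.1578) = 0.420353; -0.8422*log2(0.8422) = 0.208668. H = 0.420353 + 0.208668 = 0.629

0.629 bits


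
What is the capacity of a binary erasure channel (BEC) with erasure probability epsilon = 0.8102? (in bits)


C = 1 - epsilon = 1 - 0.8102 = 0.1898

0.1898 bits


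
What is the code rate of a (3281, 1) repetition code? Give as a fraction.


Rate = k/n = 1/3281

1/3281


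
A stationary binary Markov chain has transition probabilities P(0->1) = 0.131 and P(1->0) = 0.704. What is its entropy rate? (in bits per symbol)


Stationary distribution: pi_0 = p10/(p01+p10) = 0.8431, pi_1 = 0.1569. Entropy rate H' = pi_0*H(p01) + pi_1*H(p10) = 0.8431*0.5602 + 0.1569*0.8763 = 0.6098

0.6098 bits/symbol


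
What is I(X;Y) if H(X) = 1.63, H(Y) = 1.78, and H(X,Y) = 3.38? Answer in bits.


I(X;Y) = H(X) + H(Y) - H(X,Y) = 1.63 + 1.78 - 3.38 = 0.03

0.03 bits


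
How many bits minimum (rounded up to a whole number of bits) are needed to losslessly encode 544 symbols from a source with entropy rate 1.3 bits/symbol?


Minimum bits >= n * H = 544 * 1.3 = 707.2, rounded up to a whole number of bits = 708

708 bits


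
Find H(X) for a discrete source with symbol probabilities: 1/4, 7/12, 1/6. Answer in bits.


H = -sum(p_i * log2(p_i)). Terms: -(1/4)*log2(1/4) = 0.500000; -(7/12)*log2(7/12) = 0.453604; -(1/6)*log2(1/6) = 0.430827. H = 0.500000 + 0.453604 + 0.430827 = 1.3844

1.3844 bits


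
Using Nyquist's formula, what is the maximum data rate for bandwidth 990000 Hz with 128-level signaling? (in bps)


Rate = 2 * B * log2(M) = 2 * 990000 * 7.0 = 13860000.0

13860000.0 bps


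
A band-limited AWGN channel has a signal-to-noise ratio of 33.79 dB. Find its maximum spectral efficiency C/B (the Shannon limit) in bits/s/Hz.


SNR_linear = 10^(33.79/10) = 2393.3158; C/B = log2(1 + SNR_linear) = log2(1 + 2393.3158) = 11.2254

11.2254 bits/s/Hz


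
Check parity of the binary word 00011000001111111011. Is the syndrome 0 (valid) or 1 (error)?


Syndrome = XOR of all bits = 0 XOR 0 XOR 0 XOR 1 XOR 1 XOR 0 XOR 0 XOR 0 XOR 0 XOR 0 XOR 1 XOR 1 XOR 1 XOR 1 XOR 1 XOR 1 XOR 1 XOR 0 XOR 1 XOR 1 = 1

1


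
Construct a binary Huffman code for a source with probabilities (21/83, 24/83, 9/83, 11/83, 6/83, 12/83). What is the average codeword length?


Huffman construction (repeatedly merge the two least-probable nodes; each merge adds 1 bit to every symbol beneath it): 6/83 + 9/83 = 15/83; 11/83 + 12/83 = 23/83; 15/83 + 21/83 = 36/83; 23/83 + 24/83 = 47/83; 36/83 + 47/83 = 1. Resulting codeword lengths (in the order the probabilities were given): (2, 2, 3, 3, 3, 3). L_avg = sum(p_i * l_i) = 21/83*2 + 24/83*2 + 9/83*3 + 11/83*3 + 6/83*3 + 12/83*3 = 204/83 = 2.4578

2.4578 bits


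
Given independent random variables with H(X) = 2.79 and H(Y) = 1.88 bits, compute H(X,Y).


For independent variables, H(X,Y) = H(X) + H(Y) = 2.79 + 1.88 = 4.67

4.67 bits


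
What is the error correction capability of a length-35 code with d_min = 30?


Correction capability = floor((d-1)/2) = floor((30-1)/2) = 14

14 errors


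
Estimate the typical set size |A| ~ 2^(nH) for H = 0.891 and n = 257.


log2|A_typical| = nH = 257 * 0.891 = 228.987, so |A_typical| ~ 2^228.987 = 8.550e+68

8.550e+68


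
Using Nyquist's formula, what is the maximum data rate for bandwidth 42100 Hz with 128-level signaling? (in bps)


Rate = 2 * B * log2(M) = 2 * 42100 * 7.0 = 589400.0

589400.0 bps


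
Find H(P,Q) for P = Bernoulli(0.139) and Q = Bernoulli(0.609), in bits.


H(P,Q) = -p*log2(q) - (1-p)*log2(1-q). -0.139*log2(0.609) = 0.099453; -0.861*log2(0.391) = 1.166448. H(P,Q) = 0.099453 + 1.166448 = 1.2659

1.2659 bits


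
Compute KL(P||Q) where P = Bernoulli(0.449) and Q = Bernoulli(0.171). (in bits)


KL = p*log2(p/q) + (1-p)*log2((1-p)/(1-q)) = 0.449*log2(0.449/0.171) + 0.551*log2(0.551/0.829) = 0.3006

0.3006 bits


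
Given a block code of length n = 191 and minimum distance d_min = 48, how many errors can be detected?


Detection capability = d_min - 1 = 48 - 1 = 47

47 errors


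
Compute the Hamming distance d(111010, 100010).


Count differing positions: . ^ ^ . . . = 2 differences

2


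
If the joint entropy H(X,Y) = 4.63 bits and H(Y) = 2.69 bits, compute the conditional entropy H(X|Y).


H(X|Y) = H(X,Y) - H(Y) = 4.63 - 2.69 = 1.94

1.94 bits


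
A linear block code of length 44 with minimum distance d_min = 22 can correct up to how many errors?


Correction capability = floor((d-1)/2) = floor((22-1)/2) = 10

10 errors


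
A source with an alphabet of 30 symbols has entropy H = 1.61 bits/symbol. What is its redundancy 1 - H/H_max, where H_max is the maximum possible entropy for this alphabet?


H_max = log2(K) = log2(30) = 4.9069 bits/symbol. Redundancy = 1 - H/H_max = 1 - 1.61/4.9069 = 1 - 0.3281 = 0.6719

0.6719


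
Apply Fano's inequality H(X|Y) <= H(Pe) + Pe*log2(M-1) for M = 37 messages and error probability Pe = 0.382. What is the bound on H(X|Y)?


H(Pe) = -Pe*log2(Pe) - (1-Pe)*log2(1-Pe) = -0.382*log2(0.382) - 0.618*log2(0.618) = 0.530352 + 0.429091 = 0.9594. Pe*log2(M-1) = 0.382*log2(36) = 1.974911. Bound = H(Pe) + Pe*log2(M-1) = 0.530352 + 0.429091 + 1.974911 = 2.9344

2.9344 bits


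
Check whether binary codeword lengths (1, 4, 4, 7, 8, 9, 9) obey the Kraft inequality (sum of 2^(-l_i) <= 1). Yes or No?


Kraft sum = sum(2^(-l_i)) = 0.6406, need <= 1. Result: satisfied (a binary prefix-free code with these lengths exists)

Yes


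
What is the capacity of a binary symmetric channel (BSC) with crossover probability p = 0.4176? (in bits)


H(p) = -p*log2(p) - (1-p)*log2(1-p) = -0.4176*log2(0.4176) - 0.5824*log2(0.5824) = 0.526095 + 0.454224 = 0.9803. C = 1 - H(p) = 1 - 0.9803 = 0.0197

0.0197 bits


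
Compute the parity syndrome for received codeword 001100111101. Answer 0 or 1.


Syndrome = XOR of all bits = 0 XOR 0 XOR 1 XOR 1 XOR 0 XOR 0 XOR 1 XOR 1 XOR 1 XOR 1 XOR 0 XOR 1 = 1

1


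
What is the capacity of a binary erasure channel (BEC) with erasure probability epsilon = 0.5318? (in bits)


C = 1 - epsilon = 1 - 0.5318 = 0.4682

0.4682 bits


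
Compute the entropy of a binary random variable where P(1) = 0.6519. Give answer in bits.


H = -p*log2(p) - (1-p)*log2(1-p). -0.6519*log2(0.6519) = 0.402403; -0.3481*log2(0.3481) = 0.529957. H = 0.402403 + 0.529957 = 0.9324

0.9324 bits


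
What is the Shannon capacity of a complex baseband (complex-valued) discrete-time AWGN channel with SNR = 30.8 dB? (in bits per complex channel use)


SNR_linear = 10^(30.8/10) = 1202.2644; C = log2(1 + SNR_linear) = log2(1 + 1202.2644) = 10.2327

10.2327 bits/channel use


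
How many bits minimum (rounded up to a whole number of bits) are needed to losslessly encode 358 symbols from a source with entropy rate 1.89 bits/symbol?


Minimum bits >= n * H = 358 * 1.89 = 676.62, rounded up to a whole number of bits = 677

677 bits


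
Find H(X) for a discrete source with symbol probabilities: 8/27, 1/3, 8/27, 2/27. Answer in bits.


H = -sum(p_i * log2(p_i)). Terms: -(8/27)*log2(8/27) = 0.519967; -(1/3)*log2(1/3) = 0.528321; -(8/27)*log2(8/27) = 0.519967; -(2/27)*log2(2/27) = 0.278140. H = 0.519967 + 0.528321 + 0.519967 + 0.278140 = 1.8464

1.8464 bits


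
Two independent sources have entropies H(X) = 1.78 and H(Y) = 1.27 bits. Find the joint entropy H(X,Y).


For independent variables, H(X,Y) = H(X) + H(Y) = 1.78 + 1.27 = 3.05

3.05 bits


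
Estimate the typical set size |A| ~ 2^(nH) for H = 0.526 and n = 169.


log2|A_typical| = nH = 169 * 0.526 = 88.894, so |A_typical| ~ 2^88.894 = 5.751e+26

5.751e+26


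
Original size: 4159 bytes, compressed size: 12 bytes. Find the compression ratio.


Ratio = original / compressed = 4159 / 12 = 346.5833

346.5833


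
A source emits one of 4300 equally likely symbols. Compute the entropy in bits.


H = log2(n) = log2(4300) = 12.0701

12.0701 bits


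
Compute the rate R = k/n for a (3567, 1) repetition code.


Rate = k/n = 1/3567

1/3567


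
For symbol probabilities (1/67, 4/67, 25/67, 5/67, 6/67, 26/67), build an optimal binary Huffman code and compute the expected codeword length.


Huffman construction (repeatedly merge the two least-probable nodes; each merge adds 1 bit to every symbol beneath it): 1/67 + 4/67 = 5/67; 5/67 + 5/67 = 10/67; 6/67 + 10/67 = 16/67; 16/67 + 25/67 = 41/67; 26/67 + 41/67 = 1. Resulting codeword lengths (in the order the probabilities were given): (5, 5, 2, 4, 3, 1). L_avg = sum(p_i * l_i) = 1/67*5 + 4/67*5 + 25/67*2 + 5/67*4 + 6/67*3 + 26/67*1 = 139/67 = 2.0746

2.0746 bits


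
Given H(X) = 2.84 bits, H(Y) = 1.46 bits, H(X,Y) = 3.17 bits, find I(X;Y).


I(X;Y) = H(X) + H(Y) - H(X,Y) = 2.84 + 1.46 - 3.17 = 1.13

1.13 bits


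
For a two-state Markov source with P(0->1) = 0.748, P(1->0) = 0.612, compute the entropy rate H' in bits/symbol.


Stationary distribution: pi_0 = p10/(p01+p10) = 0.45, pi_1 = 0.55. Entropy rate H' = pi_0*H(p01) + pi_1*H(p10) = 0.45*0.8144 + 0.55*0.9635 = 0.8964

0.8964 bits/symbol


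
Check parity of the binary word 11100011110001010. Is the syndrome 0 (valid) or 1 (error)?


Syndrome = XOR of all bits = 1 XOR 1 XOR 1 XOR 0 XOR 0 XOR 0 XOR 1 XOR 1 XOR 1 XOR 1 XOR 0 XOR 0 XOR 0 XOR 1 XOR 0 XOR 1 XOR 0 = 1

1


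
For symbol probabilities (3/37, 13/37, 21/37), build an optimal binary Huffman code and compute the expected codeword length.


Huffman construction (repeatedly merge the two least-probable nodes; each merge adds 1 bit to every symbol beneath it): 3/37 + 13/37 = 16/37; 16/37 + 21/37 = 1. Resulting codeword lengths (in the order the probabilities were given): (2, 2, 1). L_avg = sum(p_i * l_i) = 3/37*2 + 13/37*2 + 21/37*1 = 53/37 = 1.4324

1.4324 bits


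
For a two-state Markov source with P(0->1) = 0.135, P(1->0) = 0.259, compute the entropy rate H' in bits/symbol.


Stationary distribution: pi_0 = p10/(p01+p10) = 0.6574, pi_1 = 0.3426. Entropy rate H' = pi_0*H(p01) + pi_1*H(p10) = 0.6574*0.571 + 0.3426*0.8252 = 0.6581

0.6581 bits/symbol


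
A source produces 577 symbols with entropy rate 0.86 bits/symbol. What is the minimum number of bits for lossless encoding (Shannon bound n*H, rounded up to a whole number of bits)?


Minimum bits >= n * H = 577 * 0.86 = 496.22, rounded up to a whole number of bits = 497

497 bits


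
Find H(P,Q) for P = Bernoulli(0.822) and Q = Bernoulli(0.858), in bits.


H(P,Q) = -p*log2(q) - (1-p)*log2(1-q). -0.822*log2(0.858) = 0.181621; -0.178*log2(0.142) = 0.501255. H(P,Q) = 0.181621 + 0.501255 = 0.6829

0.6829 bits


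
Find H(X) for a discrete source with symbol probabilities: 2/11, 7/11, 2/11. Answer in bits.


H = -sum(p_i * log2(p_i)). Terms: -(2/11)*log2(2/11) = 0.447169; -(7/11)*log2(7/11) = 0.414958; -(2/11)*log2(2/11) = 0.447169. H = 0.447169 + 0.414958 + 0.447169 = 1.3093

1.3093 bits


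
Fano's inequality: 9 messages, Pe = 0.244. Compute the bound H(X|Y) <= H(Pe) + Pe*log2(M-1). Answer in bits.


H(Pe) = -Pe*log2(Pe) - (1-Pe)*log2(1-Pe) = -0.244*log2(0.244) - 0.756*log2(0.756) = 0.496551 + 0.305078 = 0.8016. Pe*log2(M-1) = 0.244*log2(8) = 0.732000. Bound = H(Pe) + Pe*log2(M-1) = 0.496551 + 0.305078 + 0.732000 = 1.5336

1.5336 bits


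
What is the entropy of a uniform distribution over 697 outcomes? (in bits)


H = log2(n) = log2(697) = 9.445

9.445 bits


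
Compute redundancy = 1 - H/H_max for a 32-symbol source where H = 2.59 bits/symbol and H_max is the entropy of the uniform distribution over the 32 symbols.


H_max = log2(K) = log2(32) = 5.0 bits/symbol. Redundancy = 1 - H/H_max = 1 - 2.59/5.0 = 1 - 0.518 = 0.482

0.482


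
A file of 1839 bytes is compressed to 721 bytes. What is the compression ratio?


Ratio = original / compressed = 1839 / 721 = 2.5506

2.5506


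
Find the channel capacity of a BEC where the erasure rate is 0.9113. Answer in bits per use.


C = 1 - epsilon = 1 - 0.9113 = 0.0887

0.0887 bits


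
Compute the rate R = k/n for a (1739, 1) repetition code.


Rate = k/n = 1/1739

1/1739


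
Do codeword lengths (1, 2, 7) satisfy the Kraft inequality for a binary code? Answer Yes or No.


Kraft sum = sum(2^(-l_i)) = 0.7578, need <= 1. Result: satisfied (a binary prefix-free code with these lengths exists)

Yes


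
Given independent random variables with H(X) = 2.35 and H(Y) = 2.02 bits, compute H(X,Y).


For independent variables, H(X,Y) = H(X) + H(Y) = 2.35 + 2.02 = 4.37

4.37 bits


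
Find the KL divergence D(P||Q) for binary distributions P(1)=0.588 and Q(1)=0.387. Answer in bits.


KL = p*log2(p/q) + (1-p)*log2((1-p)/(1-q)) = 0.588*log2(0.588/0.387) + 0.412*log2(0.412/0.613) = 0.1187

0.1187 bits


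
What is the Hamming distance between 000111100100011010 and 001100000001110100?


Count differing positions: . . ^ . ^ ^ ^ . . ^ . ^ ^ . ^ ^ ^ . = 10 differences

10


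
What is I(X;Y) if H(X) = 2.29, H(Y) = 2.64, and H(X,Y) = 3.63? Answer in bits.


I(X;Y) = H(X) + H(Y) - H(X,Y) = 2.29 + 2.64 - 3.63 = 1.3

1.3 bits


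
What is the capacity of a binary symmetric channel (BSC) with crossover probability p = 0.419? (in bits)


H(p) = -p*log2(p) - (1-p)*log2(1-p) = -0.419*log2(0.419) - 0.581*log2(0.581) = 0.525836 + 0.455150 = 0.981. C = 1 - H(p) = 1 - 0.981 = 0.019

0.019 bits


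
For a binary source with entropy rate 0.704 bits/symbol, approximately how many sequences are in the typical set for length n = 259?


log2|A_typical| = nH = 259 * 0.704 = 182.336, so |A_typical| ~ 2^182.336 = 7.738e+54

7.738e+54


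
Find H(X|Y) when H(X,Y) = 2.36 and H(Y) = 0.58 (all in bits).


H(X|Y) = H(X,Y) - H(Y) = 2.36 - 0.58 = 1.78

1.78 bits


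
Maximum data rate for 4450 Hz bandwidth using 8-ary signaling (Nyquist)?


Rate = 2 * B * log2(M) = 2 * 4450 * 3.0 = 26700.0

26700.0 bps


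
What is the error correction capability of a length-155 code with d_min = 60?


Correction capability = floor((d-1)/2) = floor((60-1)/2) = 29

29 errors


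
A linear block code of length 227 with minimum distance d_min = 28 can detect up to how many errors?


Detection capability = d_min - 1 = 28 - 1 = 27

27 errors


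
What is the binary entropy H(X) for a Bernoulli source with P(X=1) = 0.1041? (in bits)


H = -p*log2(p) - (1-p)*log2(1-p). -0.1041*log2(0.1041) = 0.339778; -0.8959*log2(0.8959) = 0.142081. H = 0.339778 + 0.142081 = 0.4819

0.4819 bits


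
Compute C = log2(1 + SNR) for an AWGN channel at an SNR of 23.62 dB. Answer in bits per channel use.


SNR_linear = 10^(23.62/10) = 230.1442; C = log2(1 + SNR_linear) = log2(1 + 230.1442) = 7.8526

7.8526 bits/channel use


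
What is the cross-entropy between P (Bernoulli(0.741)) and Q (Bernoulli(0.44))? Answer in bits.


H(P,Q) = -p*log2(q) - (1-p)*log2(1-q). -0.741*log2(0.44) = 0.877659; -0.259*log2(0.56) = 0.216654. H(P,Q) = 0.877659 + 0.216654 = 1.0943

1.0943 bits


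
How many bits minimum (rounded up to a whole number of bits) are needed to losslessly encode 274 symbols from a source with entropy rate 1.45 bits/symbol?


Minimum bits >= n * H = 274 * 1.45 = 397.3, rounded up to a whole number of bits = 398

398 bits


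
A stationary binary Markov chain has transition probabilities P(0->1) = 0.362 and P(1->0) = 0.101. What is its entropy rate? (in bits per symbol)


Stationary distribution: pi_0 = p10/(p01+p10) = 0.2181, pi_1 = 0.7819. Entropy rate H' = pi_0*H(p01) + pi_1*H(p10) = 0.2181*0.9443 + 0.7819*0.4722 = 0.5752

0.5752 bits/symbol


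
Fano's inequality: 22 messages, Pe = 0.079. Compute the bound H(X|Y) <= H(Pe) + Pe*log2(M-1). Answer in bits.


H(Pe) = -Pe*log2(Pe) - (1-Pe)*log2(1-Pe) = -0.079*log2(0.079) - 0.921*log2(0.921) = 0.289298 + 0.109348 = 0.3986. Pe*log2(M-1) = 0.079*log2(21) = 0.346993. Bound = H(Pe) + Pe*log2(M-1) = 0.289298 + 0.109348 + 0.346993 = 0.7456

0.7456 bits


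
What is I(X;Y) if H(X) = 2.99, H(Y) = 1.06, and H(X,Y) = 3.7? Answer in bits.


I(X;Y) = H(X) + H(Y) - H(X,Y) = 2.99 + 1.06 - 3.7 = 0.35

0.35 bits


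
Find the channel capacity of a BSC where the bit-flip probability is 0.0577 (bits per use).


H(p) = -p*log2(p) - (1-p)*log2(1-p) = -0.0577*log2(0.0577) - 0.9423*log2(0.9423) = 0.237452 + 0.080794 = 0.3182. C = 1 - H(p) = 1 - 0.3182 = 0.6818

0.6818 bits


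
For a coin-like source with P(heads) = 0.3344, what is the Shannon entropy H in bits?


H = -p*log2(p) - (1-p)*log2(1-p). -0.3344*log2(0.3344) = 0.528470; -0.6656*log2(0.6656) = 0.390889. H = 0.528470 + 0.390889 = 0.9194

0.9194 bits


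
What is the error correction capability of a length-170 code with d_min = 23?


Correction capability = floor((d-1)/2) = floor((23-1)/2) = 11

11 errors


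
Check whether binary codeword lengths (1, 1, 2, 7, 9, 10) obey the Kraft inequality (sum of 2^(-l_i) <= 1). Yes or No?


Kraft sum = sum(2^(-l_i)) = 1.2607, need <= 1. Result: violated (a binary prefix-free code with these lengths cannot exist)

No


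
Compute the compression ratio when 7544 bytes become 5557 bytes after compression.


Ratio = original / compressed = 7544 / 5557 = 1.3576

1.3576


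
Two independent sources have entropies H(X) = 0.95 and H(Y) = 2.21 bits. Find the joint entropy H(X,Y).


For independent variables, H(X,Y) = H(X) + H(Y) = 0.95 + 2.21 = 3.16

3.16 bits


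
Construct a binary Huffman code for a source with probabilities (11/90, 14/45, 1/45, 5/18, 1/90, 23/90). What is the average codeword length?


Huffman construction (repeatedly merge the two least-probable nodes; each merge adds 1 bit to every symbol beneath it): 1/90 + 1/45 = 1/30; 1/30 + 11/90 = 7/45; 7/45 + 23/90 = 37/90; 5/18 + 14/45 = 53/90; 37/90 + 53/90 = 1. Resulting codeword lengths (in the order the probabilities were given): (3, 2, 4, 2, 4, 2). L_avg = sum(p_i * l_i) = 11/90*3 + 14/45*2 + 1/45*4 + 5/18*2 + 1/90*4 + 23/90*2 = 197/90 = 2.1889

2.1889 bits


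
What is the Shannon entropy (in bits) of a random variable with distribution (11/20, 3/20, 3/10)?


H = -sum(p_i * log2(p_i)). Terms: -(11/20)*log2(11/20) = 0.474373; -(3/20)*log2(3/20) = 0.410545; -(3/10)*log2(3/10) = 0.521090. H = 0.474373 + 0.410545 + 0.521090 = 1.406

1.406 bits


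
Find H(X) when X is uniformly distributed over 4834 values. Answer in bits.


H = log2(n) = log2(4834) = 12.239

12.239 bits


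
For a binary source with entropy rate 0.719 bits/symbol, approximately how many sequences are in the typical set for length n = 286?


log2|A_typical| = nH = 286 * 0.719 = 205.634, so |A_typical| ~ 2^205.634 = 7.980e+61

7.980e+61


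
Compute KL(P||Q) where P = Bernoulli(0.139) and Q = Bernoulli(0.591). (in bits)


KL = p*log2(p/q) + (1-p)*log2((1-p)/(1-q)) = 0.139*log2(0.139/0.591) + 0.861*log2(0.861/0.409) = 0.6344

0.6344 bits


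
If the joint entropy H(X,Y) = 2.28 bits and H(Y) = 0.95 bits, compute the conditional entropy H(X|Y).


H(X|Y) = H(X,Y) - H(Y) = 2.28 - 0.95 = 1.33

1.33 bits


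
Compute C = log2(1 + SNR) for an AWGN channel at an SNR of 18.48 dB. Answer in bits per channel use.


SNR_linear = 10^(18.48/10) = 70.4693; C = log2(1 + SNR_linear) = log2(1 + 70.4693) = 6.1593

6.1593 bits/channel use


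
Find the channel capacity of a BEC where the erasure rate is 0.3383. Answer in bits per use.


C = 1 - epsilon = 1 - 0.3383 = 0.6617

0.6617 bits


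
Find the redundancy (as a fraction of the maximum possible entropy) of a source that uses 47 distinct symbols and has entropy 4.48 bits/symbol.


H_max = log2(K) = log2(47) = 5.5546 bits/symbol. Redundancy = 1 - H/H_max = 1 - 4.48/5.5546 = 1 - 0.8065 = 0.1935

0.1935


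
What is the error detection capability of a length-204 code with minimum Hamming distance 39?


Detection capability = d_min - 1 = 39 - 1 = 38

38 errors


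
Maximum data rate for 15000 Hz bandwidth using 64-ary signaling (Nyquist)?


Rate = 2 * B * log2(M) = 2 * 15000 * 6.0 = 180000.0

180000.0 bps


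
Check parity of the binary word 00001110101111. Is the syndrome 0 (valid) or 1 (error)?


Syndrome = XOR of all bits = 0 XOR 0 XOR 0 XOR 0 XOR 1 XOR 1 XOR 1 XOR 0 XOR 1 XOR 0 XOR 1 XOR 1 XOR 1 XOR 1 = 0

0


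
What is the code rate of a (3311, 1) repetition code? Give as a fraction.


Rate = k/n = 1/3311

1/3311


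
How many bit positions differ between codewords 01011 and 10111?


Count differing positions: ^ ^ ^ . . = 3 differences

3


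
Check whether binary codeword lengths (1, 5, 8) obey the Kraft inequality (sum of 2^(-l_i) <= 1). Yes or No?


Kraft sum = sum(2^(-l_i)) = 0.5352, need <= 1. Result: satisfied (a binary prefix-free code with these lengths exists)

Yes


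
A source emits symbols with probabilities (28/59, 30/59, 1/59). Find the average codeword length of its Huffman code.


Huffman construction (repeatedly merge the two least-probable nodes; each merge adds 1 bit to every symbol beneath it): 1/59 + 28/59 = 29/59; 29/59 + 30/59 = 1. Resulting codeword lengths (in the order the probabilities were given): (2, 1, 2). L_avg = sum(p_i * l_i) = 28/59*2 + 30/59*1 + 1/59*2 = 88/59 = 1.4915

1.4915 bits


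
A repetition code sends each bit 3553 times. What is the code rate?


Rate = k/n = 1/3553

1/3553


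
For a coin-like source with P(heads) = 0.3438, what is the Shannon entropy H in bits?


H = -p*log2(p) - (1-p)*log2(1-p). -0.3438*log2(0.3438) = 0.529575; -0.6562*log2(0.6562) = 0.398833. H = 0.529575 + 0.398833 = 0.9284

0.9284 bits


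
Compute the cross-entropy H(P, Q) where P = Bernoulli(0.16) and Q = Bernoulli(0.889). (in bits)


H(P,Q) = -p*log2(q) - (1-p)*log2(1-q). -0.16*log2(0.889) = 0.027159; -0.84*log2(0.111) = 2.663949. H(P,Q) = 0.027159 + 2.663949 = 2.6911

2.6911 bits


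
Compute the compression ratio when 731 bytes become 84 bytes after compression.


Ratio = original / compressed = 731 / 84 = 8.7024

8.7024


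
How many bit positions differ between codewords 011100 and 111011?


Count differing positions: ^ . . ^ ^ ^ = 4 differences

4


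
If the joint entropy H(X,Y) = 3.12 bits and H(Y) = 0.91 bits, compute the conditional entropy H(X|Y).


H(X|Y) = H(X,Y) - H(Y) = 3.12 - 0.91 = 2.21

2.21 bits


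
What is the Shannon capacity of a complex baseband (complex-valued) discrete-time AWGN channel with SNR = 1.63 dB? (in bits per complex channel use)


SNR_linear = 10^(1.63/10) = 1.4555; C = log2(1 + SNR_linear) = log2(1 + 1.4555) = 1.296

1.296 bits/channel use


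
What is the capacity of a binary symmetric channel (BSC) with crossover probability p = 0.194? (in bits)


H(p) = -p*log2(p) - (1-p)*log2(1-p) = -0.194*log2(0.194) - 0.806*log2(0.806) = 0.458979 + 0.250785 = 0.7098. C = 1 - H(p) = 1 - 0.7098 = 0.2902

0.2902 bits


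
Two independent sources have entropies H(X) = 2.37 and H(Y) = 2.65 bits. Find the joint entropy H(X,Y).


For independent variables, H(X,Y) = H(X) + H(Y) = 2.37 + 2.65 = 5.02

5.02 bits


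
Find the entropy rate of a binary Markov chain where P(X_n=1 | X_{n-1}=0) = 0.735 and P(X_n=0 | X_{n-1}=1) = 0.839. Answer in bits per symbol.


Stationary distribution: pi_0 = p10/(p01+p10) = 0.533, pi_1 = 0.467. Entropy rate H' = pi_0*H(p01) + pi_1*H(p10) = 0.533*0.8342 + 0.467*0.6367 = 0.742

0.742 bits/symbol


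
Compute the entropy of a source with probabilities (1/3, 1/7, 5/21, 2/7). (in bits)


H = -sum(p_i * log2(p_i)). Terms: -(1/3)*log2(1/3) = 0.528321; -(1/7)*log2(1/7) = 0.401051; -(5/21)*log2(5/21) = 0.492950; -(2/7)*log2(2/7) = 0.516387. H = 0.528321 + 0.401051 + 0.492950 + 0.516387 = 1.9387

1.9387 bits
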